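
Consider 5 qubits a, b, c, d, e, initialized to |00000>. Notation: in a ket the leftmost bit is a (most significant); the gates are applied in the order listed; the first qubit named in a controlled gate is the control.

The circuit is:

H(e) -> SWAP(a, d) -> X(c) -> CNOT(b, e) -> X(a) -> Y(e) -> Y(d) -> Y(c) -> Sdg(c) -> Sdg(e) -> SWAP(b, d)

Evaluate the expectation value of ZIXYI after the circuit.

In the final state, ZIXYI has expectation 0.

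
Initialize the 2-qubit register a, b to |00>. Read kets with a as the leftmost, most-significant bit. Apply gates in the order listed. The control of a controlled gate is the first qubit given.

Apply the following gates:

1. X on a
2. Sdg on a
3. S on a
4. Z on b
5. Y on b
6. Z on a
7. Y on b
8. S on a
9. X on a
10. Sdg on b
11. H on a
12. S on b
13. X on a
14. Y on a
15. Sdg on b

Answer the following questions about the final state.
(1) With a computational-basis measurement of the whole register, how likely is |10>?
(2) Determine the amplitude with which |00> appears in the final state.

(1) The probability of measuring |10> is 1/2.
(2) |00> carries amplitude -sqrt(2)/2 in the final state.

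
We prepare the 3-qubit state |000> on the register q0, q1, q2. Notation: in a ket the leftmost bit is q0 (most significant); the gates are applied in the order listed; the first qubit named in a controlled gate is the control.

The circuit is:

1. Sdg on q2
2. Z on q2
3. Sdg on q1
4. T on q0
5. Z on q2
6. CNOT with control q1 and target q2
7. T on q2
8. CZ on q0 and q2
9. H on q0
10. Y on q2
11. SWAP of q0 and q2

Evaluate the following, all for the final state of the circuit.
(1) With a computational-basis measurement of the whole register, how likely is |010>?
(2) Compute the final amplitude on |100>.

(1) The probability of measuring |010> is 0.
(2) |100> carries amplitude sqrt(2)*I/2 in the final state.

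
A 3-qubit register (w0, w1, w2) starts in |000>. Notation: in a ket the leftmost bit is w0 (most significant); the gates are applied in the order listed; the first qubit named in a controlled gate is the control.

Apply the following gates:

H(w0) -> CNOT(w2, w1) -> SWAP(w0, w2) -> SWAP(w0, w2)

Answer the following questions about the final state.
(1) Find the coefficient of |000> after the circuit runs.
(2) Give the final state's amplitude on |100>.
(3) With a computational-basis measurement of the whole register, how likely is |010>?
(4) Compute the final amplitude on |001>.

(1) The final state's coefficient on |000> equals sqrt(2)/2. Key observation: gates 3-4 undo each other exactly, leaving only the rest of the circuit to track.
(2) |100> carries amplitude sqrt(2)/2 in the final state.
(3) Outcome |010> occurs with probability 0.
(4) |001> carries amplitude 0 in the final state.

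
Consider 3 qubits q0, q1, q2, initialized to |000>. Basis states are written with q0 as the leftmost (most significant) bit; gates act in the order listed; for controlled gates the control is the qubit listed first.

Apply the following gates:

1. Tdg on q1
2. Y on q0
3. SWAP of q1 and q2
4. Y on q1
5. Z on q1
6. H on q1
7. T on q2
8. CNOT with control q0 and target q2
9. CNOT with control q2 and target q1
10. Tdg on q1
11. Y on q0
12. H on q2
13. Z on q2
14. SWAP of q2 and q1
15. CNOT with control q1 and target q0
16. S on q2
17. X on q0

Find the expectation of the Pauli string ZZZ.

In the final state, ZZZ has expectation 0.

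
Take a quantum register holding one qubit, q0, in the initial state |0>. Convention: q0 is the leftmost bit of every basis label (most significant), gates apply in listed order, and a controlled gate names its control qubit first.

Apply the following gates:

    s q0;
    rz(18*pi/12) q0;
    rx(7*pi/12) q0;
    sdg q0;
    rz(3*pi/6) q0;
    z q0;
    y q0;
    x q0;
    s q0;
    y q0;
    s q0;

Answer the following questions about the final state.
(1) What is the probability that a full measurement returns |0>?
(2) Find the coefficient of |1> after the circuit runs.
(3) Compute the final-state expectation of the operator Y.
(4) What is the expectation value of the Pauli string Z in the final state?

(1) Outcome |0> occurs with probability -sqrt(2)/8 + sqrt(6)/8 + 1/2.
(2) |1> carries amplitude -I*sqrt(2 - sqrt(2))/4 + I*sqrt(3*sqrt(2) + 6)/4 in the final state.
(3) The observable Y averages to -sqrt(6)/4 - sqrt(2)/4.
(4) In the final state, Z has expectation -sqrt(2)/4 + sqrt(6)/4.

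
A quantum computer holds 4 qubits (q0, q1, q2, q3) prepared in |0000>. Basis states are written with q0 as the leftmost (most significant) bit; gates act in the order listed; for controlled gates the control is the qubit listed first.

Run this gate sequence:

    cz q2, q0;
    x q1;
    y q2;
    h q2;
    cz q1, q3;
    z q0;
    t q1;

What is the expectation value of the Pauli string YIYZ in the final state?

In the final state, YIYZ has expectation 0.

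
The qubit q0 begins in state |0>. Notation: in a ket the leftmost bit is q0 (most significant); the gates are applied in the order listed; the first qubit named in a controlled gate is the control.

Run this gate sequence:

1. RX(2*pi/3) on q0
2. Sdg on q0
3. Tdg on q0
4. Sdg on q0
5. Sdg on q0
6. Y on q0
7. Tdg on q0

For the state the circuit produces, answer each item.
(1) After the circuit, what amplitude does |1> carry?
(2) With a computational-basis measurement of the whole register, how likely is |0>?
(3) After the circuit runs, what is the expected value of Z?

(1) The final state's coefficient on |1> equals exp(I*pi/4)/2.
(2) Outcome |0> occurs with probability 3/4.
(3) The observable Z averages to 1/2.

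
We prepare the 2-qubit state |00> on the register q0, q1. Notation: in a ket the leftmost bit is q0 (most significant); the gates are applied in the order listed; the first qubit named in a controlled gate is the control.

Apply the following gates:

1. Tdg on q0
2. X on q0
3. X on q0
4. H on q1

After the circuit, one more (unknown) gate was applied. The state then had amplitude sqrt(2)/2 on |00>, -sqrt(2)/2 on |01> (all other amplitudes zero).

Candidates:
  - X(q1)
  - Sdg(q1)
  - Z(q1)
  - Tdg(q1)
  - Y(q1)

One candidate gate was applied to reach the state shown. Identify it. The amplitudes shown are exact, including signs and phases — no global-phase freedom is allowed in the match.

The applied gate was Z(q1). Key observation: steps 2-3 multiply out to the identity, so the circuit reduces to the remaining gates.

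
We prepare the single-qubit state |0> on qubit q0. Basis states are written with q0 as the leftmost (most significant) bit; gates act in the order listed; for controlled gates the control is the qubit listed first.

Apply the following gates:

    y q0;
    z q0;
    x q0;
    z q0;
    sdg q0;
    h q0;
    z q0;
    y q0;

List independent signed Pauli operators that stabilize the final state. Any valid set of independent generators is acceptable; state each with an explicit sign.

The stabilizer group can be generated by +X, among other valid generating sets.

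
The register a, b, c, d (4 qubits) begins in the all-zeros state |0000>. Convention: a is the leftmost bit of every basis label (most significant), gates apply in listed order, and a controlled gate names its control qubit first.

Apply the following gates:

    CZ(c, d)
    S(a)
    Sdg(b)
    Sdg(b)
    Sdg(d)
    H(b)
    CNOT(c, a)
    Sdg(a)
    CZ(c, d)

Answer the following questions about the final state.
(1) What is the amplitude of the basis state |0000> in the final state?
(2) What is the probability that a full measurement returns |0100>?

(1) The amplitude on |0000> is sqrt(2)/2.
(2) The probability of measuring |0100> is 1/2.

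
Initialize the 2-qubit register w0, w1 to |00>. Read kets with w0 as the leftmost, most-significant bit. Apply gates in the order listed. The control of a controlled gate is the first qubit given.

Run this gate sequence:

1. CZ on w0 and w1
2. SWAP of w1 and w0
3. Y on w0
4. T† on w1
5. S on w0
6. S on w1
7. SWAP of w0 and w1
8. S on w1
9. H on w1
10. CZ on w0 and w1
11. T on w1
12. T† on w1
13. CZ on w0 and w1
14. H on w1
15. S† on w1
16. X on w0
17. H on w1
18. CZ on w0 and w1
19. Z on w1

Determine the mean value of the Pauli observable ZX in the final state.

In the final state, ZX has expectation 1.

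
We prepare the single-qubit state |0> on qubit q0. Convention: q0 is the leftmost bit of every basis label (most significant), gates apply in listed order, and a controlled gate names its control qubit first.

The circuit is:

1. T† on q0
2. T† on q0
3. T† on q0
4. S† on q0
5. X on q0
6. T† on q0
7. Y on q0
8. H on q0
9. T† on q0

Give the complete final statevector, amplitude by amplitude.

The final amplitudes are -sqrt(2)*exp(I*pi/4)/2 on |0>, -sqrt(2)/2 on |1>.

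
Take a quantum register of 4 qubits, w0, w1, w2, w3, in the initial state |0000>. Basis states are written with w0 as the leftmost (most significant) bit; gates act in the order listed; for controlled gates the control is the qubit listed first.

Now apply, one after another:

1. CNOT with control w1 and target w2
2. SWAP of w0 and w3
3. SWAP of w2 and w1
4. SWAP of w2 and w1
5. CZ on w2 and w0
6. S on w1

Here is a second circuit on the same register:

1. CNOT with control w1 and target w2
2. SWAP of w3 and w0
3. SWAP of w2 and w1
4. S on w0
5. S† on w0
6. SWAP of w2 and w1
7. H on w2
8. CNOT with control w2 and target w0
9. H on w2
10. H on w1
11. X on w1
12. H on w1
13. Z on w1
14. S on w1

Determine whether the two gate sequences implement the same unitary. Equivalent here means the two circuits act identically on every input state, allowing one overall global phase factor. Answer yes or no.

No: there is an input state on which the two circuits produce genuinely different outputs (not merely differing by a phase).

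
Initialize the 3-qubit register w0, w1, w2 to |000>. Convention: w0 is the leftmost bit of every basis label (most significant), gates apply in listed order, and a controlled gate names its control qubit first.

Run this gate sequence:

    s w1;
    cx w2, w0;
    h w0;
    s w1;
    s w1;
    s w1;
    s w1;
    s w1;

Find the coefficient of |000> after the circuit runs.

The final state's coefficient on |000> equals sqrt(2)/2.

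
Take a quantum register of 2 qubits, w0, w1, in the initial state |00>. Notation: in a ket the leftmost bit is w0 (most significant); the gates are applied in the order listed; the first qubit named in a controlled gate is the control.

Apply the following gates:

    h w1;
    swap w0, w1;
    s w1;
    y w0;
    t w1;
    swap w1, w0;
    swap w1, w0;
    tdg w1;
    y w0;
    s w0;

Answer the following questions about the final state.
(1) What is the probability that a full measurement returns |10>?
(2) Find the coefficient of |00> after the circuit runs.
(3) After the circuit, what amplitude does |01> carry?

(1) The probability of measuring |10> is 1/2. Key observation: steps 4-9 multiply out to the identity, so the circuit reduces to the remaining gates.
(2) The amplitude on |00> is sqrt(2)/2.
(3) The amplitude on |01> is 0.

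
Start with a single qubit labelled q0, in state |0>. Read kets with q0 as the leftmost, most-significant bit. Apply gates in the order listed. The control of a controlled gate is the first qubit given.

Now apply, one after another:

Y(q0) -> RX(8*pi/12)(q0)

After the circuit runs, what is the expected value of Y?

In the final state, Y has expectation sqrt(3)/2.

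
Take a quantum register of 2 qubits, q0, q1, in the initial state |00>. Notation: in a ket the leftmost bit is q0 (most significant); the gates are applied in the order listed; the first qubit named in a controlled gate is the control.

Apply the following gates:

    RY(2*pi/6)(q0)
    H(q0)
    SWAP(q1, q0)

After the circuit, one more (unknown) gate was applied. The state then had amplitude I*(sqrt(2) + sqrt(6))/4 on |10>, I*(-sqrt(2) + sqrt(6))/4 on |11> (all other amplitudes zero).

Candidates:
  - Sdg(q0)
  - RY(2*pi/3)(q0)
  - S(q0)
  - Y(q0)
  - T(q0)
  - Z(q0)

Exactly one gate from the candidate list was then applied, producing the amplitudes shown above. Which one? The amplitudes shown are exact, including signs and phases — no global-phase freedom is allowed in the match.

The unique candidate consistent with the amplitudes is Y(q0).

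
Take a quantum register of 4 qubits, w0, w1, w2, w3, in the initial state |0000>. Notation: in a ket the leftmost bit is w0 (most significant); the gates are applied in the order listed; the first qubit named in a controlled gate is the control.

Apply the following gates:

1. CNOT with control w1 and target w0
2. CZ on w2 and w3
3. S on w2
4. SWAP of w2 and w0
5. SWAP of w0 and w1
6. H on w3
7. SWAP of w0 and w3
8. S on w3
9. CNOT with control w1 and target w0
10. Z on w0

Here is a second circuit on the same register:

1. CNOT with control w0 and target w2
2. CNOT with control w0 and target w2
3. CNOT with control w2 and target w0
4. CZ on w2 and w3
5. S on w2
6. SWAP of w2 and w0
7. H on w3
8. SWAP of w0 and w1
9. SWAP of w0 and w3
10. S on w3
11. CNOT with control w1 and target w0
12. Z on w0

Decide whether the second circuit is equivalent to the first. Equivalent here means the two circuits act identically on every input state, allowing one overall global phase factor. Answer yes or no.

No: there is an input state on which the two circuits produce genuinely different outputs (not merely differing by a phase).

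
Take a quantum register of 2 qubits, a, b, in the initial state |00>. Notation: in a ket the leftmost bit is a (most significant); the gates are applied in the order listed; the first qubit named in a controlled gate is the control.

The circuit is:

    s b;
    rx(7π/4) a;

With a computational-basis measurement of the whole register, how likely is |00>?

A full measurement returns |00> with probability sqrt(2)/4 + 1/2.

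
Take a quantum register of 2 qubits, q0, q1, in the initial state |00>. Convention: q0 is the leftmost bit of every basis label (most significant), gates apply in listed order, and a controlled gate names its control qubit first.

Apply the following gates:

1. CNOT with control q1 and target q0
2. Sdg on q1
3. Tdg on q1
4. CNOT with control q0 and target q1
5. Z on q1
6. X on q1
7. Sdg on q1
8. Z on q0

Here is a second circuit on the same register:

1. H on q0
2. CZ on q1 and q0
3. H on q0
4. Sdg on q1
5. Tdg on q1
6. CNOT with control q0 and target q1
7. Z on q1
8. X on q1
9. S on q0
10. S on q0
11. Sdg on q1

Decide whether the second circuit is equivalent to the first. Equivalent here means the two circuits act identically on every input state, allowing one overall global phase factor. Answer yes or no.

Yes, they are equivalent — the unitaries differ by at most a global phase.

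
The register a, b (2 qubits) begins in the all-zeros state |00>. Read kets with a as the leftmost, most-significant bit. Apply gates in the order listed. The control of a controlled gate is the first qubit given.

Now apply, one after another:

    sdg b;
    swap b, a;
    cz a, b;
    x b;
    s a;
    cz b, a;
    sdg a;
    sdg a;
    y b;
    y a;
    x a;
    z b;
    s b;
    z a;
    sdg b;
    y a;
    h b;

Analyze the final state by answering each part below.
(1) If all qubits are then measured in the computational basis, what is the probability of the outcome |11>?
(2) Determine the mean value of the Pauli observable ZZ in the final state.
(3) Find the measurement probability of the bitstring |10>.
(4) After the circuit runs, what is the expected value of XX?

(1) Outcome |11> occurs with probability 1/2.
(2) In the final state, ZZ has expectation 0.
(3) The probability of measuring |10> is 1/2.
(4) The expectation value of XX is 0.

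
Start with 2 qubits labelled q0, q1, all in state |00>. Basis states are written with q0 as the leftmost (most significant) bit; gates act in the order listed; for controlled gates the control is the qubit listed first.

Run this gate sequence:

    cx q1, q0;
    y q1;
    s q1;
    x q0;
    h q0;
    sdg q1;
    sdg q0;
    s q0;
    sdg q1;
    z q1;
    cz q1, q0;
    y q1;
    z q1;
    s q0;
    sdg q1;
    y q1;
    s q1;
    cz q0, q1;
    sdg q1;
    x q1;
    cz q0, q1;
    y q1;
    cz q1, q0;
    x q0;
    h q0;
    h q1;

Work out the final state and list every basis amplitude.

The resulting statevector has amplitude sqrt(2)*(1 - I)/4 on |00>, sqrt(2)*(-1 + I)/4 on |01>, sqrt(2)*(1 + I)/4 on |10>, sqrt(2)*(-1 - I)/4 on |11>.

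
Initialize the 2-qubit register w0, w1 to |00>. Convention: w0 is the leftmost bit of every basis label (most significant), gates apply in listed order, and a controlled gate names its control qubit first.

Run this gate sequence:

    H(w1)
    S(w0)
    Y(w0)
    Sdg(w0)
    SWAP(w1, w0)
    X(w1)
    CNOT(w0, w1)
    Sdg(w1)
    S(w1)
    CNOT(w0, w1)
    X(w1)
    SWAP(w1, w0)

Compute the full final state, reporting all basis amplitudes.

After the circuit, the state carries amplitude 0 on |00>, 0 on |01>, sqrt(2)/2 on |10>, sqrt(2)/2 on |11>. Key observation: steps 5-12 multiply out to the identity, so the circuit reduces to the remaining gates.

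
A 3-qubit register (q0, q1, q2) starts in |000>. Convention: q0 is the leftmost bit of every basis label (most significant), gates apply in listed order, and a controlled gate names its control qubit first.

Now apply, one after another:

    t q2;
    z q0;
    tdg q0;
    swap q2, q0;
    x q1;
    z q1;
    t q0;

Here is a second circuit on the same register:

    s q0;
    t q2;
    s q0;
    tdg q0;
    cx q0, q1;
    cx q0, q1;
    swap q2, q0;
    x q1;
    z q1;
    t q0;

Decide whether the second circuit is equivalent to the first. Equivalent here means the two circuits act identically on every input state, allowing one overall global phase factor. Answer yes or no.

Yes: on every input state the two circuits agree up to one overall phase factor.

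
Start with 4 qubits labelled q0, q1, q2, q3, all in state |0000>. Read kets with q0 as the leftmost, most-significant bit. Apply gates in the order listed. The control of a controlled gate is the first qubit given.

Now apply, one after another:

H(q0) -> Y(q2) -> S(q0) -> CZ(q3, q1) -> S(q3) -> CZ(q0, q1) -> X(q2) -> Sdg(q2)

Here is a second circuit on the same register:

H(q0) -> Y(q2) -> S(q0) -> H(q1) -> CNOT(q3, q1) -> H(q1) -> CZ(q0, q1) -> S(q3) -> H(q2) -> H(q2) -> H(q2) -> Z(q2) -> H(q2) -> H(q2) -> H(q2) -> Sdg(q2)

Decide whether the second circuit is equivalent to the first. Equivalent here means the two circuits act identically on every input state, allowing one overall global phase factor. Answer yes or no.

Yes: on every input state the two circuits agree up to one overall phase factor.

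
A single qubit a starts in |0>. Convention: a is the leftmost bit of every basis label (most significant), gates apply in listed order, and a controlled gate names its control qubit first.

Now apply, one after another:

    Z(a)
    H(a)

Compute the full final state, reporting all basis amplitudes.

After the circuit, the state carries amplitude sqrt(2)/2 on |0>, sqrt(2)/2 on |1>.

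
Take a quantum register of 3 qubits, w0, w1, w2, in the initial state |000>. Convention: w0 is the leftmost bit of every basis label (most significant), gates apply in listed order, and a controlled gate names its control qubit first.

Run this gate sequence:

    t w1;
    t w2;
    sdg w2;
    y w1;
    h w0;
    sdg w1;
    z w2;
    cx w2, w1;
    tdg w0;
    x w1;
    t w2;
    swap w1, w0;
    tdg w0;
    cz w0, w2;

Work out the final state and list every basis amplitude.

After the circuit, the state carries amplitude sqrt(2)/2 on |000>, -sqrt(2)*exp(3*I*pi/4)/2 on |010>, and 0 on every other basis state.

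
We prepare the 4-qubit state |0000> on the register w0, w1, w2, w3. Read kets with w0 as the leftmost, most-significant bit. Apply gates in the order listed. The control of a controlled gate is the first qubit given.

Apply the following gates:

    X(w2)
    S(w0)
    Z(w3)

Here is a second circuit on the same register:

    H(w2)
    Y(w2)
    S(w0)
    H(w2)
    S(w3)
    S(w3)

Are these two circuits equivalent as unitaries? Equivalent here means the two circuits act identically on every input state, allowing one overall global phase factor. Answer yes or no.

No — the two circuits implement different unitaries, even allowing a global phase.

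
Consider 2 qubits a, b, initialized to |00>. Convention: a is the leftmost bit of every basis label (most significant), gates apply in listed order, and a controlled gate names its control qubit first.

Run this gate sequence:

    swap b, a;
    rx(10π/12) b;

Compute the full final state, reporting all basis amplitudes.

The final amplitudes are -sqrt(2)/4 + sqrt(6)/4 on |00>, I*(-sqrt(6) - sqrt(2))/4 on |01>, 0 on |10>, 0 on |11>.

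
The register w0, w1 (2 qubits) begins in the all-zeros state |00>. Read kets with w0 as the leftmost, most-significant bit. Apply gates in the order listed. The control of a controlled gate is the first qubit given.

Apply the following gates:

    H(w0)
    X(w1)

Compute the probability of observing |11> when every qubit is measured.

Outcome |11> occurs with probability 1/2.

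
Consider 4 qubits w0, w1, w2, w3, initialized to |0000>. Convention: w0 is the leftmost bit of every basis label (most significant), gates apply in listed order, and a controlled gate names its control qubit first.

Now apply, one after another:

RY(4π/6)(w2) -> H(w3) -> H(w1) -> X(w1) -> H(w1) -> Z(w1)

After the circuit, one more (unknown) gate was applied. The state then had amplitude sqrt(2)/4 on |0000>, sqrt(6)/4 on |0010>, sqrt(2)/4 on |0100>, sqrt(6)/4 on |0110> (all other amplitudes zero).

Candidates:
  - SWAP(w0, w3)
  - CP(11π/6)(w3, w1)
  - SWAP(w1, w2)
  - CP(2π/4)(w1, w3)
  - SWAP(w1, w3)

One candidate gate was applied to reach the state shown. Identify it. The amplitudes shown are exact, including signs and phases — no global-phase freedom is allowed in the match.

The unique candidate consistent with the amplitudes is SWAP(w1, w3). Key observation: the block from step 3 through step 6 cancels to the identity and can be dropped.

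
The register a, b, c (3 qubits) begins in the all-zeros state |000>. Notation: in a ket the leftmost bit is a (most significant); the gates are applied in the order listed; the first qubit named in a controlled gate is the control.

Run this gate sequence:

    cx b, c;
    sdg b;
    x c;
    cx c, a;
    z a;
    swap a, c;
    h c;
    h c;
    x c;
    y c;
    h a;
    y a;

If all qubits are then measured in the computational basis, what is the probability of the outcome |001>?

A full measurement returns |001> with probability 1/2. Key observation: the block from step 7 through step 8 cancels to the identity and can be dropped.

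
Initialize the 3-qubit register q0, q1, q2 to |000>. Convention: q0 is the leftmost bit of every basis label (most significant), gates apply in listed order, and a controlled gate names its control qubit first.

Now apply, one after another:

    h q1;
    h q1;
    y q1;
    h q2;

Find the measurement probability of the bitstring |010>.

A full measurement returns |010> with probability 1/2. Key observation: the block from step 1 through step 2 cancels to the identity and can be dropped.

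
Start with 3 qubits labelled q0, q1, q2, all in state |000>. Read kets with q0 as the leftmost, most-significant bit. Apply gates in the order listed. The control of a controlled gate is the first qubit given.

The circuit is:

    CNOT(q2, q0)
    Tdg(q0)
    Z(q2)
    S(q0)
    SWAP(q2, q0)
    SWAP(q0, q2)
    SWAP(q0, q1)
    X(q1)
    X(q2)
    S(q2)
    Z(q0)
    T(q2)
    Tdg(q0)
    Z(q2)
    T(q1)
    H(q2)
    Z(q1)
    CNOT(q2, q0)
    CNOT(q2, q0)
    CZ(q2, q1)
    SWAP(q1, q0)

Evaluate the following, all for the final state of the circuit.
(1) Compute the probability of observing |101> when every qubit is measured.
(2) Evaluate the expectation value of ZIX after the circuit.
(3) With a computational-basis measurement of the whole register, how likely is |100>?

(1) A full measurement returns |101> with probability 1/2.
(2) The expectation value of ZIX is -1.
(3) The probability of measuring |100> is 1/2.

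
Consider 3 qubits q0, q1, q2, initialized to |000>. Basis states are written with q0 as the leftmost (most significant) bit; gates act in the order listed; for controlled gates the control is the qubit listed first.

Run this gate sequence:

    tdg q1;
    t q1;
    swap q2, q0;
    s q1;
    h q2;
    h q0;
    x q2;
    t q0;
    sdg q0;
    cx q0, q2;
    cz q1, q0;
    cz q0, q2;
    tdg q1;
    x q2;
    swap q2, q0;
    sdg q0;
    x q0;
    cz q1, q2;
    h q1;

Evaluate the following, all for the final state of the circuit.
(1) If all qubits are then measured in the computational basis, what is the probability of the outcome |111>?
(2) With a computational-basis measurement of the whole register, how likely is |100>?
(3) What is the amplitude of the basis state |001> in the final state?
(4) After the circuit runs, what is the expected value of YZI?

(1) Outcome |111> occurs with probability 1/8.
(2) A full measurement returns |100> with probability 1/8.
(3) The amplitude on |001> is -sqrt(2)*exp(I*pi/4)/4.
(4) In the final state, YZI has expectation 0.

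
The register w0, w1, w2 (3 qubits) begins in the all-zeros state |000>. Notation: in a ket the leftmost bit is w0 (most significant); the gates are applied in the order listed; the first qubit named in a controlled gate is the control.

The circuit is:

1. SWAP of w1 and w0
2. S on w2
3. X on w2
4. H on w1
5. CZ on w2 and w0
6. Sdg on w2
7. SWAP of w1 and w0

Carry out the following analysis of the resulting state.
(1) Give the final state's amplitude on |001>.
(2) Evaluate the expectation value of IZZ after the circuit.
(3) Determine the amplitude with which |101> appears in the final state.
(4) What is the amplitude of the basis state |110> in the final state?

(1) The amplitude on |001> is -sqrt(2)*I/2.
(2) In the final state, IZZ has expectation -1.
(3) |101> carries amplitude -sqrt(2)*I/2 in the final state.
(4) The final state's coefficient on |110> equals 0.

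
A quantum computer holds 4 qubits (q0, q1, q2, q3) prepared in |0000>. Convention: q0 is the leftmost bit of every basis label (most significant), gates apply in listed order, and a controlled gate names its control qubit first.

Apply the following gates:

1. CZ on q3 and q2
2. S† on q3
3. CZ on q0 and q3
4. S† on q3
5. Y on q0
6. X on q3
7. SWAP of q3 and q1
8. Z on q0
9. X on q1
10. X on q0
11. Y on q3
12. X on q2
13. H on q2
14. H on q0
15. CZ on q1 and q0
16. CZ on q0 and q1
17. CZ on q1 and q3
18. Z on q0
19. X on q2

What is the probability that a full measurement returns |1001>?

Outcome |1001> occurs with probability 1/4.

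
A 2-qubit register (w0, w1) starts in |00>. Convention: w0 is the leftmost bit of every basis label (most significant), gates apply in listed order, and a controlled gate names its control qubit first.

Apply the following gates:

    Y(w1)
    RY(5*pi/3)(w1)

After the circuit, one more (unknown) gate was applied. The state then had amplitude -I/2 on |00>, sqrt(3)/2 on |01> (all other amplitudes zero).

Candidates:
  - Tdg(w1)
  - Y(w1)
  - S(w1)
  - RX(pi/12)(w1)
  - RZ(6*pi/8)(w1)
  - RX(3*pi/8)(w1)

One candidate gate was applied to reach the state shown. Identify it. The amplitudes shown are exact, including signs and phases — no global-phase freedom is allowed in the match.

It was S(w1) that produced the state shown.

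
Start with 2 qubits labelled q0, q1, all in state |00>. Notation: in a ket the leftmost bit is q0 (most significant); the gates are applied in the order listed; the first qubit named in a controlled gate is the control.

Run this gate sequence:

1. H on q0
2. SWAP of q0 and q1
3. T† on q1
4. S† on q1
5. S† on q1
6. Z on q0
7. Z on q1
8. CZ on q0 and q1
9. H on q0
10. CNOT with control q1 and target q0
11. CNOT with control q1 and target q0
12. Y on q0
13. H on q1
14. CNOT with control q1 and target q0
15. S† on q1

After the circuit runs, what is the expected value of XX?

The expectation value of XX is sqrt(2)/2.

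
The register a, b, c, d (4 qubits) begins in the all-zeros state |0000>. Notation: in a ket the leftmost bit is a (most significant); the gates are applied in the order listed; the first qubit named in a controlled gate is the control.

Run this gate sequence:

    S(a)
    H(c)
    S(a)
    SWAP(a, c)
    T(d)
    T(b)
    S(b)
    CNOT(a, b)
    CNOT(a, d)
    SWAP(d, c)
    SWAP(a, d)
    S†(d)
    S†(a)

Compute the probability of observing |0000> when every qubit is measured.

The probability of measuring |0000> is 1/2.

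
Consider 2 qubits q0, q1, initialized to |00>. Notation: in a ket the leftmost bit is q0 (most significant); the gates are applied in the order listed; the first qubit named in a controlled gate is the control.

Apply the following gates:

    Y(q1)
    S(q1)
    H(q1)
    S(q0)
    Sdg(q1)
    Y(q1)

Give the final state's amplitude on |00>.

|00> carries amplitude -sqrt(2)/2 in the final state.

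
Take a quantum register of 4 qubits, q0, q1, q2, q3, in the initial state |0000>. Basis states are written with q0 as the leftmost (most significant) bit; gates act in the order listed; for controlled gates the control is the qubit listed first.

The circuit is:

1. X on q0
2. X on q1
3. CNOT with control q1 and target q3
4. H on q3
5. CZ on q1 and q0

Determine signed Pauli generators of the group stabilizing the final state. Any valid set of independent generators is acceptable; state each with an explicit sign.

The stabilizer group can be generated by -IIIX, -ZIII, -IZII, +IIZI, among other valid generating sets.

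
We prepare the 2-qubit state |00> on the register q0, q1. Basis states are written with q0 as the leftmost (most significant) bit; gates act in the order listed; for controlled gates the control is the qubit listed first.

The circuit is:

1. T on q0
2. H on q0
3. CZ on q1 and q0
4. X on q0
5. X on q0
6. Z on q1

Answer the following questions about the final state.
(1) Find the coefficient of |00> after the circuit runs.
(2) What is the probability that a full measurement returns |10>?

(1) The amplitude on |00> is sqrt(2)/2. Key observation: the block from step 4 through step 5 cancels to the identity and can be dropped.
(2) A full measurement returns |10> with probability 1/2.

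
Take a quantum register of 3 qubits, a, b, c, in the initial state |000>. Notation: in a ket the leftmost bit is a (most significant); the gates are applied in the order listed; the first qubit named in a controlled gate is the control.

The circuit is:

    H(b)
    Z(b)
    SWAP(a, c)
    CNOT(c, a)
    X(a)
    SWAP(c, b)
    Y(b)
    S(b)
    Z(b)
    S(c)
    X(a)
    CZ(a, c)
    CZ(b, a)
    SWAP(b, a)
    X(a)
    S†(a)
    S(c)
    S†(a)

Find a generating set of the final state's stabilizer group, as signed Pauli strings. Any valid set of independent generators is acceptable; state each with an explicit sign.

The stabilizer group can be generated by +IIX, +ZII, +IZI, among other valid generating sets.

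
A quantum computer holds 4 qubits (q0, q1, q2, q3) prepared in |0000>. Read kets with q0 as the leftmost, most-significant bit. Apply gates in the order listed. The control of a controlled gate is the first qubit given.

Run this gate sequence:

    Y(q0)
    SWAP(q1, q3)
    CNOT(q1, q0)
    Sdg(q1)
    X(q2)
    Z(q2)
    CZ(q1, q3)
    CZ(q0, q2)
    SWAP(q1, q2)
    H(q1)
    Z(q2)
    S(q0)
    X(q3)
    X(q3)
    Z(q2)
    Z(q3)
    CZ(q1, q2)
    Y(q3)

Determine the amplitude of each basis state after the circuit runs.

After the circuit, the state carries amplitude -sqrt(2)*I/2 on |1001>, sqrt(2)*I/2 on |1101>, and 0 on every other basis state.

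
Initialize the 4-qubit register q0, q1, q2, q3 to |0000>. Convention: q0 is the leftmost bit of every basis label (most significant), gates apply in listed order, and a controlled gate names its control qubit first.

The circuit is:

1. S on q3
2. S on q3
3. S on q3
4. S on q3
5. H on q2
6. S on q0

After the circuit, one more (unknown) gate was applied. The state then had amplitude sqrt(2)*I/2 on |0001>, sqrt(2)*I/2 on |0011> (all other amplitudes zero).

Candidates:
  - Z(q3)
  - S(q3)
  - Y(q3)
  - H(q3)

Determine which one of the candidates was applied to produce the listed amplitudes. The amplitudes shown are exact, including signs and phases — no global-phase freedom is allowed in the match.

The applied gate was Y(q3).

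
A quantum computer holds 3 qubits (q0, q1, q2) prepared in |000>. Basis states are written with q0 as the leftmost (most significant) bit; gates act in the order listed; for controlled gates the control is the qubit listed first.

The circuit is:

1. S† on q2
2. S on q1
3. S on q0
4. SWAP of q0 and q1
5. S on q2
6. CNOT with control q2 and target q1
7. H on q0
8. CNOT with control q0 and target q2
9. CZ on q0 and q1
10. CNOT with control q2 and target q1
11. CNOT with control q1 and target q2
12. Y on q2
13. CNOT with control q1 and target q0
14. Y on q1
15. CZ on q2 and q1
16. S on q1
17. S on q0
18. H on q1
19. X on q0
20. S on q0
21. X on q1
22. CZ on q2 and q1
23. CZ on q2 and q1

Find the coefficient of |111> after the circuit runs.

The amplitude on |111> is -1/2 + I/2.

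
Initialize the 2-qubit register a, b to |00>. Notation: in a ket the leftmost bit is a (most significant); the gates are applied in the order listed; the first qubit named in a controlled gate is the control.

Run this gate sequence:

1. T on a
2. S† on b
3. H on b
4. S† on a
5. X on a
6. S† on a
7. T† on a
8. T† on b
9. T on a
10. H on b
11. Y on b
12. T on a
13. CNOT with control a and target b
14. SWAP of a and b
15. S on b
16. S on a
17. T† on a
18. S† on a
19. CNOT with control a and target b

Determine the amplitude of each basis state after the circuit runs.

After the circuit, the state carries amplitude 0 on |00>, exp(3*I*pi/4)/2 + I/2 on |01>, -I/2 + exp(I*pi/4)/2 on |10>, 0 on |11>.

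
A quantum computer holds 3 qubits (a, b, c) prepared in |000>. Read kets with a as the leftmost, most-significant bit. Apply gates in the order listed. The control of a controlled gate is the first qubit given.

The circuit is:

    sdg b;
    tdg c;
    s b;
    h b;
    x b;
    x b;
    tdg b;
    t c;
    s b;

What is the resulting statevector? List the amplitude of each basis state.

The final amplitudes are sqrt(2)/2 on |000>, sqrt(2)*exp(I*pi/4)/2 on |010>, and 0 on every other basis state.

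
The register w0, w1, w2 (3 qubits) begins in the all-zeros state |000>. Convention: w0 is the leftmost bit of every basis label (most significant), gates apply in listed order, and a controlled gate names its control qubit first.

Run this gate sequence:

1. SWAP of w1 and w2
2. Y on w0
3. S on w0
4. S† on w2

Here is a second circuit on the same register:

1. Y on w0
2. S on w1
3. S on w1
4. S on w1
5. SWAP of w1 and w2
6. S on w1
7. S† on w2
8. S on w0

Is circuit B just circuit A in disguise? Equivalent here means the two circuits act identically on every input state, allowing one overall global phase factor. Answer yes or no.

No: there is an input state on which the two circuits produce genuinely different outputs (not merely differing by a phase).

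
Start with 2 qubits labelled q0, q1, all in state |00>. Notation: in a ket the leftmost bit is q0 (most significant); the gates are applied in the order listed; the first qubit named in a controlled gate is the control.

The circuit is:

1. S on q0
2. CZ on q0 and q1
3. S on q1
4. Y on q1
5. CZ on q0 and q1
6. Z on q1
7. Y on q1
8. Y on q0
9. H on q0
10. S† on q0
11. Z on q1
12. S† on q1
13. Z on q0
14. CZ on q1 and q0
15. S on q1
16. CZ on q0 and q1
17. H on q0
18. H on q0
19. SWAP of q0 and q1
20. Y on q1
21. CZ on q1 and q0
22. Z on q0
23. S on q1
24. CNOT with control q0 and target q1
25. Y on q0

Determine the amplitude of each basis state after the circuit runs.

The final amplitudes are 0 on |00>, 0 on |01>, -sqrt(2)/2 on |10>, -sqrt(2)/2 on |11>.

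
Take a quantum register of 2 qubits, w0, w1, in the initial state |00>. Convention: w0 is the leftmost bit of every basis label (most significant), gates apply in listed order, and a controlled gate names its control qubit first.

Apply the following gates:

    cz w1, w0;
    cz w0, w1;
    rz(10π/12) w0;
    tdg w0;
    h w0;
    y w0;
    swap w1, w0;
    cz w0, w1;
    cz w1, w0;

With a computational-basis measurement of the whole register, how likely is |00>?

Outcome |00> occurs with probability 1/2.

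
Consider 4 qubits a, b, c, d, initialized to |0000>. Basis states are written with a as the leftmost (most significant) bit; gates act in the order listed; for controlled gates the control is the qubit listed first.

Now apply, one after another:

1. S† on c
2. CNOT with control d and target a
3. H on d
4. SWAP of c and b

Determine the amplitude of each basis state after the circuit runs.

The final amplitudes are sqrt(2)/2 on |0000>, sqrt(2)/2 on |0001>, and 0 on every other basis state.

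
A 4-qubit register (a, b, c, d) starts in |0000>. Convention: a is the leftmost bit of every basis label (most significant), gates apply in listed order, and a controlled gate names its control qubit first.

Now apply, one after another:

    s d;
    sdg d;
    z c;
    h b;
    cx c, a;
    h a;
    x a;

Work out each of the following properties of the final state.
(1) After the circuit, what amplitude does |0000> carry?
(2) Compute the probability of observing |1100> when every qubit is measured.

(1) The final state's coefficient on |0000> equals 1/2. Key observation: the block from step 1 through step 2 cancels to the identity and can be dropped.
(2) Outcome |1100> occurs with probability 1/4.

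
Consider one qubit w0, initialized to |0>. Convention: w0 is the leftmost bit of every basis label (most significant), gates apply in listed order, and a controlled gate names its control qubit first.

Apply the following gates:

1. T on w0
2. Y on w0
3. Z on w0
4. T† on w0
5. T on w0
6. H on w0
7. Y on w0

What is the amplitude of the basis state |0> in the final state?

|0> carries amplitude sqrt(2)/2 in the final state.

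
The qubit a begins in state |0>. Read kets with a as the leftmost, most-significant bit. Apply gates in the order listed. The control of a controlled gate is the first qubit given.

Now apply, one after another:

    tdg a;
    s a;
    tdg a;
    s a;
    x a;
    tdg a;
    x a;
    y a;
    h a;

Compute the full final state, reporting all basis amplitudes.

After the circuit, the state carries amplitude sqrt(2)*exp(I*pi/4)/2 on |0>, -sqrt(2)*exp(I*pi/4)/2 on |1>.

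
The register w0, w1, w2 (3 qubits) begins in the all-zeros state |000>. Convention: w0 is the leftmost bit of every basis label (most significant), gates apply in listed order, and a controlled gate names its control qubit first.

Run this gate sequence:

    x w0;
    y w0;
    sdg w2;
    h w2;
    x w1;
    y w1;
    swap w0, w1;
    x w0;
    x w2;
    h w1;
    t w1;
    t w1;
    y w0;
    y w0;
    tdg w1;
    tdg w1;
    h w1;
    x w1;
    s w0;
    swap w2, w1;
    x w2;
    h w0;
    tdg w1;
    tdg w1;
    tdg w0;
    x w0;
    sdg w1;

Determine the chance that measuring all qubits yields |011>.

The probability of measuring |011> is 0. Key observation: gates 10-17 undo each other exactly, leaving only the rest of the circuit to track.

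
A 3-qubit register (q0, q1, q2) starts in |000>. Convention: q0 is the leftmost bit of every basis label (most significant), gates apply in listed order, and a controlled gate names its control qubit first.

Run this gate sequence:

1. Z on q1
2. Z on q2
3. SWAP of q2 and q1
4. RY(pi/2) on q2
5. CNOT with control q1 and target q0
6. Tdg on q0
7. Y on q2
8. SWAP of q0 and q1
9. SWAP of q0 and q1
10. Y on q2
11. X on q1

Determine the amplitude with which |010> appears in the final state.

The amplitude on |010> is sqrt(2)/2. Key observation: steps 7-10 multiply out to the identity, so the circuit reduces to the remaining gates.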